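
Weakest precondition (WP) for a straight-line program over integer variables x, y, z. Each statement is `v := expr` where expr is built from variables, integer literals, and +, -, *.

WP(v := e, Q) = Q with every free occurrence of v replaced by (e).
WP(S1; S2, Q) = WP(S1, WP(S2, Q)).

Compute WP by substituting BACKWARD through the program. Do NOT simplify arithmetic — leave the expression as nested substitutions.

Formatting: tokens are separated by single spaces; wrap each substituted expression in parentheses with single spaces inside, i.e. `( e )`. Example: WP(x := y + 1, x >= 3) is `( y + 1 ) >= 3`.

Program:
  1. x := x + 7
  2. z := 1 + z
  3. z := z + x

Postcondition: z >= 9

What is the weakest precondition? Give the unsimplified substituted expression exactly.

post: z >= 9
stmt 3: z := z + x  -- replace 1 occurrence(s) of z with (z + x)
  => ( z + x ) >= 9
stmt 2: z := 1 + z  -- replace 1 occurrence(s) of z with (1 + z)
  => ( ( 1 + z ) + x ) >= 9
stmt 1: x := x + 7  -- replace 1 occurrence(s) of x with (x + 7)
  => ( ( 1 + z ) + ( x + 7 ) ) >= 9

Answer: ( ( 1 + z ) + ( x + 7 ) ) >= 9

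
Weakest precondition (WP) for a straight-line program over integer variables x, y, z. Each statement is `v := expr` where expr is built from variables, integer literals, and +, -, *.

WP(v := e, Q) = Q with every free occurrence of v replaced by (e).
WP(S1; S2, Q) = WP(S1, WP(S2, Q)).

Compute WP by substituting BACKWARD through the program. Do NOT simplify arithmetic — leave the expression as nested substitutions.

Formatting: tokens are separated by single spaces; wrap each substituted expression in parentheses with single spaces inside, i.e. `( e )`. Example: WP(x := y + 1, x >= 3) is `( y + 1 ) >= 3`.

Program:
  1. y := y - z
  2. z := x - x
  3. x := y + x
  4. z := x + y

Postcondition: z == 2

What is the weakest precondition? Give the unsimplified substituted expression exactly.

post: z == 2
stmt 4: z := x + y  -- replace 1 occurrence(s) of z with (x + y)
  => ( x + y ) == 2
stmt 3: x := y + x  -- replace 1 occurrence(s) of x with (y + x)
  => ( ( y + x ) + y ) == 2
stmt 2: z := x - x  -- replace 0 occurrence(s) of z with (x - x)
  => ( ( y + x ) + y ) == 2
stmt 1: y := y - z  -- replace 2 occurrence(s) of y with (y - z)
  => ( ( ( y - z ) + x ) + ( y - z ) ) == 2

Answer: ( ( ( y - z ) + x ) + ( y - z ) ) == 2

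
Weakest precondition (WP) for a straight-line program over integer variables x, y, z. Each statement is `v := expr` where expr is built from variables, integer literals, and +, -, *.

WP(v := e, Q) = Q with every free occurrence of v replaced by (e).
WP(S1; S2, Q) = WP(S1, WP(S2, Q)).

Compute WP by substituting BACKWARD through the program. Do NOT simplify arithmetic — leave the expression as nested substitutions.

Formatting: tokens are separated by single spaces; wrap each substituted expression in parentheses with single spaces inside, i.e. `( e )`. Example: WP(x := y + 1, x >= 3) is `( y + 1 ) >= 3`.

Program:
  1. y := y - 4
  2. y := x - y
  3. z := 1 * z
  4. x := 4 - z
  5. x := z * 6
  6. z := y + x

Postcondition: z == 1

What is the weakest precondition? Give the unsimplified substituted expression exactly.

Answer: ( ( x - ( y - 4 ) ) + ( ( 1 * z ) * 6 ) ) == 1

Derivation:
post: z == 1
stmt 6: z := y + x  -- replace 1 occurrence(s) of z with (y + x)
  => ( y + x ) == 1
stmt 5: x := z * 6  -- replace 1 occurrence(s) of x with (z * 6)
  => ( y + ( z * 6 ) ) == 1
stmt 4: x := 4 - z  -- replace 0 occurrence(s) of x with (4 - z)
  => ( y + ( z * 6 ) ) == 1
stmt 3: z := 1 * z  -- replace 1 occurrence(s) of z with (1 * z)
  => ( y + ( ( 1 * z ) * 6 ) ) == 1
stmt 2: y := x - y  -- replace 1 occurrence(s) of y with (x - y)
  => ( ( x - y ) + ( ( 1 * z ) * 6 ) ) == 1
stmt 1: y := y - 4  -- replace 1 occurrence(s) of y with (y - 4)
  => ( ( x - ( y - 4 ) ) + ( ( 1 * z ) * 6 ) ) == 1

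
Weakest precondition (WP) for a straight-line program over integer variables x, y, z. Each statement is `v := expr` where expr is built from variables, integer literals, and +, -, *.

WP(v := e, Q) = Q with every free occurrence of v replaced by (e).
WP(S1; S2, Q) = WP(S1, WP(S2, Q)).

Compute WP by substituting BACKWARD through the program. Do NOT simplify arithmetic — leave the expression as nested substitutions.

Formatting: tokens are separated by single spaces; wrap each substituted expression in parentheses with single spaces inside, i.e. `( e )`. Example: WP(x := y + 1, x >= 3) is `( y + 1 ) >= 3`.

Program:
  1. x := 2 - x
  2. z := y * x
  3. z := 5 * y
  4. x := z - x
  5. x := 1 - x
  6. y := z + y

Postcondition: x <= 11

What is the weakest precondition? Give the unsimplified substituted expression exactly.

Answer: ( 1 - ( ( 5 * y ) - ( 2 - x ) ) ) <= 11

Derivation:
post: x <= 11
stmt 6: y := z + y  -- replace 0 occurrence(s) of y with (z + y)
  => x <= 11
stmt 5: x := 1 - x  -- replace 1 occurrence(s) of x with (1 - x)
  => ( 1 - x ) <= 11
stmt 4: x := z - x  -- replace 1 occurrence(s) of x with (z - x)
  => ( 1 - ( z - x ) ) <= 11
stmt 3: z := 5 * y  -- replace 1 occurrence(s) of z with (5 * y)
  => ( 1 - ( ( 5 * y ) - x ) ) <= 11
stmt 2: z := y * x  -- replace 0 occurrence(s) of z with (y * x)
  => ( 1 - ( ( 5 * y ) - x ) ) <= 11
stmt 1: x := 2 - x  -- replace 1 occurrence(s) of x with (2 - x)
  => ( 1 - ( ( 5 * y ) - ( 2 - x ) ) ) <= 11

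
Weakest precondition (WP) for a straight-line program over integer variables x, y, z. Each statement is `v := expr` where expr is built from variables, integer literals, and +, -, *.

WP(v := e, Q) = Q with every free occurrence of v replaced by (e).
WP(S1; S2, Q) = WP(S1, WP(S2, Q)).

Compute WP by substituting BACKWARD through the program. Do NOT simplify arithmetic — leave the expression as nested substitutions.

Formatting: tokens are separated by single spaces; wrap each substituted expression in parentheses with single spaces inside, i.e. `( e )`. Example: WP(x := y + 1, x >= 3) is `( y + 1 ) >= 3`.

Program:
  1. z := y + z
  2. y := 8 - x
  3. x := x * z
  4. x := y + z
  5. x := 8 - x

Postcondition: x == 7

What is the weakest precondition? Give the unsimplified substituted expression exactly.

post: x == 7
stmt 5: x := 8 - x  -- replace 1 occurrence(s) of x with (8 - x)
  => ( 8 - x ) == 7
stmt 4: x := y + z  -- replace 1 occurrence(s) of x with (y + z)
  => ( 8 - ( y + z ) ) == 7
stmt 3: x := x * z  -- replace 0 occurrence(s) of x with (x * z)
  => ( 8 - ( y + z ) ) == 7
stmt 2: y := 8 - x  -- replace 1 occurrence(s) of y with (8 - x)
  => ( 8 - ( ( 8 - x ) + z ) ) == 7
stmt 1: z := y + z  -- replace 1 occurrence(s) of z with (y + z)
  => ( 8 - ( ( 8 - x ) + ( y + z ) ) ) == 7

Answer: ( 8 - ( ( 8 - x ) + ( y + z ) ) ) == 7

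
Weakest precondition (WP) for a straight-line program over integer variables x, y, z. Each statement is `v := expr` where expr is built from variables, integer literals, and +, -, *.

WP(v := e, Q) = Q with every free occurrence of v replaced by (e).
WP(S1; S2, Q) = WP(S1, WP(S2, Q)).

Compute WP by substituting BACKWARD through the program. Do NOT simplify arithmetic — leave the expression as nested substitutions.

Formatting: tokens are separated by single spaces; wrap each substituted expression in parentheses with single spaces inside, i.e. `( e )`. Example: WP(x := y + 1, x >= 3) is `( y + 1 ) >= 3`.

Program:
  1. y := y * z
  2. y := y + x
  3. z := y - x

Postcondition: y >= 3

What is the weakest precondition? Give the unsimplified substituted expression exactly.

post: y >= 3
stmt 3: z := y - x  -- replace 0 occurrence(s) of z with (y - x)
  => y >= 3
stmt 2: y := y + x  -- replace 1 occurrence(s) of y with (y + x)
  => ( y + x ) >= 3
stmt 1: y := y * z  -- replace 1 occurrence(s) of y with (y * z)
  => ( ( y * z ) + x ) >= 3

Answer: ( ( y * z ) + x ) >= 3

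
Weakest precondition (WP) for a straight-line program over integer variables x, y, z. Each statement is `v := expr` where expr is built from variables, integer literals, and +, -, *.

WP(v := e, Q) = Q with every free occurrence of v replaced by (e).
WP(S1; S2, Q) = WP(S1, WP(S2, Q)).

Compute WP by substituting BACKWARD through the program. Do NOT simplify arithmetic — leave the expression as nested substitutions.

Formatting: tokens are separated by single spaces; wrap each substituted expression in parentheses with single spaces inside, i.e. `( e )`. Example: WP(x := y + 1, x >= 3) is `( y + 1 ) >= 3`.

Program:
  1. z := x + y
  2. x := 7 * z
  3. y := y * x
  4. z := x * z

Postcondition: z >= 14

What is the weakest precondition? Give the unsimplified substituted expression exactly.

Answer: ( ( 7 * ( x + y ) ) * ( x + y ) ) >= 14

Derivation:
post: z >= 14
stmt 4: z := x * z  -- replace 1 occurrence(s) of z with (x * z)
  => ( x * z ) >= 14
stmt 3: y := y * x  -- replace 0 occurrence(s) of y with (y * x)
  => ( x * z ) >= 14
stmt 2: x := 7 * z  -- replace 1 occurrence(s) of x with (7 * z)
  => ( ( 7 * z ) * z ) >= 14
stmt 1: z := x + y  -- replace 2 occurrence(s) of z with (x + y)
  => ( ( 7 * ( x + y ) ) * ( x + y ) ) >= 14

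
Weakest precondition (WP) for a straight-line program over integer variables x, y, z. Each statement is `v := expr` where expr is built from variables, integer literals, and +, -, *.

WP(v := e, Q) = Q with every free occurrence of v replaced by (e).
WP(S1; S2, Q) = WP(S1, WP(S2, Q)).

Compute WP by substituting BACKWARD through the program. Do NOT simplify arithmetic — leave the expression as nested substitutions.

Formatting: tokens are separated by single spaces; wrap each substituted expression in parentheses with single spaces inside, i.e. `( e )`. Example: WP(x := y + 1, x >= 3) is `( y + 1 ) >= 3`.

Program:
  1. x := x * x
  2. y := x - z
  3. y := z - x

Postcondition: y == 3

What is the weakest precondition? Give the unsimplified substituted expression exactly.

post: y == 3
stmt 3: y := z - x  -- replace 1 occurrence(s) of y with (z - x)
  => ( z - x ) == 3
stmt 2: y := x - z  -- replace 0 occurrence(s) of y with (x - z)
  => ( z - x ) == 3
stmt 1: x := x * x  -- replace 1 occurrence(s) of x with (x * x)
  => ( z - ( x * x ) ) == 3

Answer: ( z - ( x * x ) ) == 3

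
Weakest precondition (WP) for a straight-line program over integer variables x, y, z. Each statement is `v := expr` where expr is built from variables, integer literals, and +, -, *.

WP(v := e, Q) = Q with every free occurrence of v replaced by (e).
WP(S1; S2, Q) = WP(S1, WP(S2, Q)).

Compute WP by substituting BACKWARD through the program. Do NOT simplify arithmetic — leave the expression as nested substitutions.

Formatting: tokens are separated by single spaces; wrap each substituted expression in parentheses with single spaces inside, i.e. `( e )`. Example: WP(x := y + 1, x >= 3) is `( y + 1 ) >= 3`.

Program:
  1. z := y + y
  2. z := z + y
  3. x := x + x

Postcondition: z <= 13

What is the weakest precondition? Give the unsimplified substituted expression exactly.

Answer: ( ( y + y ) + y ) <= 13

Derivation:
post: z <= 13
stmt 3: x := x + x  -- replace 0 occurrence(s) of x with (x + x)
  => z <= 13
stmt 2: z := z + y  -- replace 1 occurrence(s) of z with (z + y)
  => ( z + y ) <= 13
stmt 1: z := y + y  -- replace 1 occurrence(s) of z with (y + y)
  => ( ( y + y ) + y ) <= 13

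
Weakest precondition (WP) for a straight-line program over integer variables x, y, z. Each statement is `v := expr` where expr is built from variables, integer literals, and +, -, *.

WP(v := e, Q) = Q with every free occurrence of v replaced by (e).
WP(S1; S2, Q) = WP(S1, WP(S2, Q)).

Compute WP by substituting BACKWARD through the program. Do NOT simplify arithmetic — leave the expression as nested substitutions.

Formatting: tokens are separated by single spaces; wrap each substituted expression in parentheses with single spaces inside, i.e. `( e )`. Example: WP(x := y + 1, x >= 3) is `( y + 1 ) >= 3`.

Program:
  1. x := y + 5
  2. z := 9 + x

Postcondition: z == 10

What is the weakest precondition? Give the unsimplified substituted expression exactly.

Answer: ( 9 + ( y + 5 ) ) == 10

Derivation:
post: z == 10
stmt 2: z := 9 + x  -- replace 1 occurrence(s) of z with (9 + x)
  => ( 9 + x ) == 10
stmt 1: x := y + 5  -- replace 1 occurrence(s) of x with (y + 5)
  => ( 9 + ( y + 5 ) ) == 10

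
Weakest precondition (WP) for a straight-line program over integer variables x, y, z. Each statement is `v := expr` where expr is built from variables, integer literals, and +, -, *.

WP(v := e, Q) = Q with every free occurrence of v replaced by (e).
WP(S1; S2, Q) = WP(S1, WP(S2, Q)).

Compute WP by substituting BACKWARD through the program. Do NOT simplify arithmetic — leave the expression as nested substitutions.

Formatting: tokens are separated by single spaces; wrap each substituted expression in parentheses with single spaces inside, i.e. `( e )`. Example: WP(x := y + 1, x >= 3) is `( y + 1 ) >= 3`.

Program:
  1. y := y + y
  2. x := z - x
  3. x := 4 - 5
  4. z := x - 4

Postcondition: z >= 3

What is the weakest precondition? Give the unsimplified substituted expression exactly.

Answer: ( ( 4 - 5 ) - 4 ) >= 3

Derivation:
post: z >= 3
stmt 4: z := x - 4  -- replace 1 occurrence(s) of z with (x - 4)
  => ( x - 4 ) >= 3
stmt 3: x := 4 - 5  -- replace 1 occurrence(s) of x with (4 - 5)
  => ( ( 4 - 5 ) - 4 ) >= 3
stmt 2: x := z - x  -- replace 0 occurrence(s) of x with (z - x)
  => ( ( 4 - 5 ) - 4 ) >= 3
stmt 1: y := y + y  -- replace 0 occurrence(s) of y with (y + y)
  => ( ( 4 - 5 ) - 4 ) >= 3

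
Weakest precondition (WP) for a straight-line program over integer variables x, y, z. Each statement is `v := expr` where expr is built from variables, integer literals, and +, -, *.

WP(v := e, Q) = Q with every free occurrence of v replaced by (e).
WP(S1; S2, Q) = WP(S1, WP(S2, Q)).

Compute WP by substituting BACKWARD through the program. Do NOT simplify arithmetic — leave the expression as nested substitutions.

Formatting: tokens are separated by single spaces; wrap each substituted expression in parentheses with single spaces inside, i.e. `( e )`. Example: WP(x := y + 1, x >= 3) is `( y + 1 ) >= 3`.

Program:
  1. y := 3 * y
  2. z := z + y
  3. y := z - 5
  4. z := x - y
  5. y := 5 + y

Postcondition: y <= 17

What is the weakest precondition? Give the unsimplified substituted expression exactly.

Answer: ( 5 + ( ( z + ( 3 * y ) ) - 5 ) ) <= 17

Derivation:
post: y <= 17
stmt 5: y := 5 + y  -- replace 1 occurrence(s) of y with (5 + y)
  => ( 5 + y ) <= 17
stmt 4: z := x - y  -- replace 0 occurrence(s) of z with (x - y)
  => ( 5 + y ) <= 17
stmt 3: y := z - 5  -- replace 1 occurrence(s) of y with (z - 5)
  => ( 5 + ( z - 5 ) ) <= 17
stmt 2: z := z + y  -- replace 1 occurrence(s) of z with (z + y)
  => ( 5 + ( ( z + y ) - 5 ) ) <= 17
stmt 1: y := 3 * y  -- replace 1 occurrence(s) of y with (3 * y)
  => ( 5 + ( ( z + ( 3 * y ) ) - 5 ) ) <= 17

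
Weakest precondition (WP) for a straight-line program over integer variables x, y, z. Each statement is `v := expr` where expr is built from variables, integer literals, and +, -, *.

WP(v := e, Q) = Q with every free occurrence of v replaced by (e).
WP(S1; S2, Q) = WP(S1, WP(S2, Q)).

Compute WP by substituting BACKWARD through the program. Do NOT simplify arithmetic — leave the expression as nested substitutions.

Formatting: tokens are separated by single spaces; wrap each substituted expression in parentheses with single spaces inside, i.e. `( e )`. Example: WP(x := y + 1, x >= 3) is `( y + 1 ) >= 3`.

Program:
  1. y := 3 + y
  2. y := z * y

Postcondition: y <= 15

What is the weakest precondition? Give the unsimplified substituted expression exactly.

Answer: ( z * ( 3 + y ) ) <= 15

Derivation:
post: y <= 15
stmt 2: y := z * y  -- replace 1 occurrence(s) of y with (z * y)
  => ( z * y ) <= 15
stmt 1: y := 3 + y  -- replace 1 occurrence(s) of y with (3 + y)
  => ( z * ( 3 + y ) ) <= 15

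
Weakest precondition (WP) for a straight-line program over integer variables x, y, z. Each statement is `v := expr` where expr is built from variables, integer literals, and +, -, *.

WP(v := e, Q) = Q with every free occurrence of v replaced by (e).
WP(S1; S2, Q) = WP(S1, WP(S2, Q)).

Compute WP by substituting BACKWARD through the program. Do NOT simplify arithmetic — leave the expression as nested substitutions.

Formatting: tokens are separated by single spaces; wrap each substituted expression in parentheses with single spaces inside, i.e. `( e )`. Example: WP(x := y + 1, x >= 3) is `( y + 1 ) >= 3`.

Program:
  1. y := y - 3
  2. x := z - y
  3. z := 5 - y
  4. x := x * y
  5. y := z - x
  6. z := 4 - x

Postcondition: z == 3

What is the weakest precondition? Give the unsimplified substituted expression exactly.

post: z == 3
stmt 6: z := 4 - x  -- replace 1 occurrence(s) of z with (4 - x)
  => ( 4 - x ) == 3
stmt 5: y := z - x  -- replace 0 occurrence(s) of y with (z - x)
  => ( 4 - x ) == 3
stmt 4: x := x * y  -- replace 1 occurrence(s) of x with (x * y)
  => ( 4 - ( x * y ) ) == 3
stmt 3: z := 5 - y  -- replace 0 occurrence(s) of z with (5 - y)
  => ( 4 - ( x * y ) ) == 3
stmt 2: x := z - y  -- replace 1 occurrence(s) of x with (z - y)
  => ( 4 - ( ( z - y ) * y ) ) == 3
stmt 1: y := y - 3  -- replace 2 occurrence(s) of y with (y - 3)
  => ( 4 - ( ( z - ( y - 3 ) ) * ( y - 3 ) ) ) == 3

Answer: ( 4 - ( ( z - ( y - 3 ) ) * ( y - 3 ) ) ) == 3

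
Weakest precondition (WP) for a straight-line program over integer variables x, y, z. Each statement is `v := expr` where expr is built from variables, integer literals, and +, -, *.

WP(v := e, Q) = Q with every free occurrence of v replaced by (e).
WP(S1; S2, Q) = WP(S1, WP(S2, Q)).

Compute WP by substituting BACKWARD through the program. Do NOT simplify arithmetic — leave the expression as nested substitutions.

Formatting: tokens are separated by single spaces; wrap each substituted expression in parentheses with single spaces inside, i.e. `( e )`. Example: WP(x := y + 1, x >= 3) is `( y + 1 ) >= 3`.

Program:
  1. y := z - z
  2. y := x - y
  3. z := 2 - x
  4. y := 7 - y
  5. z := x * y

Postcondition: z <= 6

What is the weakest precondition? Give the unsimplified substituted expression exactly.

post: z <= 6
stmt 5: z := x * y  -- replace 1 occurrence(s) of z with (x * y)
  => ( x * y ) <= 6
stmt 4: y := 7 - y  -- replace 1 occurrence(s) of y with (7 - y)
  => ( x * ( 7 - y ) ) <= 6
stmt 3: z := 2 - x  -- replace 0 occurrence(s) of z with (2 - x)
  => ( x * ( 7 - y ) ) <= 6
stmt 2: y := x - y  -- replace 1 occurrence(s) of y with (x - y)
  => ( x * ( 7 - ( x - y ) ) ) <= 6
stmt 1: y := z - z  -- replace 1 occurrence(s) of y with (z - z)
  => ( x * ( 7 - ( x - ( z - z ) ) ) ) <= 6

Answer: ( x * ( 7 - ( x - ( z - z ) ) ) ) <= 6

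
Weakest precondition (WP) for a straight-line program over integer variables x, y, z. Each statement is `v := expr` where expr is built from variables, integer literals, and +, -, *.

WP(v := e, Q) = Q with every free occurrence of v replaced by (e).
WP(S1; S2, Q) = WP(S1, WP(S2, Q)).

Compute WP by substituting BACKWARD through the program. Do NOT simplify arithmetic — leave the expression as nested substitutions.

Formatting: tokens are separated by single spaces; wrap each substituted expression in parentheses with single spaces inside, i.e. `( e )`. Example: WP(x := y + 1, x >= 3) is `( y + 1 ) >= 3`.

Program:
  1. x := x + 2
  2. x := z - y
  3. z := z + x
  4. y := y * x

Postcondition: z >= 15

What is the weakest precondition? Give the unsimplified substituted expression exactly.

Answer: ( z + ( z - y ) ) >= 15

Derivation:
post: z >= 15
stmt 4: y := y * x  -- replace 0 occurrence(s) of y with (y * x)
  => z >= 15
stmt 3: z := z + x  -- replace 1 occurrence(s) of z with (z + x)
  => ( z + x ) >= 15
stmt 2: x := z - y  -- replace 1 occurrence(s) of x with (z - y)
  => ( z + ( z - y ) ) >= 15
stmt 1: x := x + 2  -- replace 0 occurrence(s) of x with (x + 2)
  => ( z + ( z - y ) ) >= 15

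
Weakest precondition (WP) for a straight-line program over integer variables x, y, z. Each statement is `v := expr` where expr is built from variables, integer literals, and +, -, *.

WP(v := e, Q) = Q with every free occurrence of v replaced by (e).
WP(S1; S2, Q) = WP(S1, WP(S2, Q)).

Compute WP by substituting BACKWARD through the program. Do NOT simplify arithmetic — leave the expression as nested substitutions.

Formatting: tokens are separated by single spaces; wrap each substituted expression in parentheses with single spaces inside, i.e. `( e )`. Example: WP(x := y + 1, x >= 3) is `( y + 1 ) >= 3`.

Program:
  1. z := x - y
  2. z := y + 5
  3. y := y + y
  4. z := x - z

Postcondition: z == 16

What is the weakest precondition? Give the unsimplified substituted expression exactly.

Answer: ( x - ( y + 5 ) ) == 16

Derivation:
post: z == 16
stmt 4: z := x - z  -- replace 1 occurrence(s) of z with (x - z)
  => ( x - z ) == 16
stmt 3: y := y + y  -- replace 0 occurrence(s) of y with (y + y)
  => ( x - z ) == 16
stmt 2: z := y + 5  -- replace 1 occurrence(s) of z with (y + 5)
  => ( x - ( y + 5 ) ) == 16
stmt 1: z := x - y  -- replace 0 occurrence(s) of z with (x - y)
  => ( x - ( y + 5 ) ) == 16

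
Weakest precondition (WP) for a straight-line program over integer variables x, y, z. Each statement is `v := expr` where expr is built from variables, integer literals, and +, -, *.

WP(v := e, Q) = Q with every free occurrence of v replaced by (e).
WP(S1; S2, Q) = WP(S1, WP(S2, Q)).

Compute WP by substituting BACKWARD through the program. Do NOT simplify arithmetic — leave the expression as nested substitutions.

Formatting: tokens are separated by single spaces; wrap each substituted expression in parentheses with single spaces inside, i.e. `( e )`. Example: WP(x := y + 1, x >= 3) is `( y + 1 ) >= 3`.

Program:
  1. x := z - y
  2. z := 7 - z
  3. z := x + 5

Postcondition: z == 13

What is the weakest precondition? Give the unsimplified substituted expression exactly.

Answer: ( ( z - y ) + 5 ) == 13

Derivation:
post: z == 13
stmt 3: z := x + 5  -- replace 1 occurrence(s) of z with (x + 5)
  => ( x + 5 ) == 13
stmt 2: z := 7 - z  -- replace 0 occurrence(s) of z with (7 - z)
  => ( x + 5 ) == 13
stmt 1: x := z - y  -- replace 1 occurrence(s) of x with (z - y)
  => ( ( z - y ) + 5 ) == 13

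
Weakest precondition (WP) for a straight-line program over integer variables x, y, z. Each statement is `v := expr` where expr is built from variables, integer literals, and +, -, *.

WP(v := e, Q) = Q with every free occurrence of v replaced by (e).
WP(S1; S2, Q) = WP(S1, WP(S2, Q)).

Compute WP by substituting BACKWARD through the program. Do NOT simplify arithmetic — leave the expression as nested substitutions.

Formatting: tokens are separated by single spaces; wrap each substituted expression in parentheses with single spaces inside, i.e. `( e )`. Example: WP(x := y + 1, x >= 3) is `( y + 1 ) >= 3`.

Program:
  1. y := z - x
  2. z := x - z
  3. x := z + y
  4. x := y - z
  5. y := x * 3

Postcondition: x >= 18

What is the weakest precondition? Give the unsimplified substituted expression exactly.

post: x >= 18
stmt 5: y := x * 3  -- replace 0 occurrence(s) of y with (x * 3)
  => x >= 18
stmt 4: x := y - z  -- replace 1 occurrence(s) of x with (y - z)
  => ( y - z ) >= 18
stmt 3: x := z + y  -- replace 0 occurrence(s) of x with (z + y)
  => ( y - z ) >= 18
stmt 2: z := x - z  -- replace 1 occurrence(s) of z with (x - z)
  => ( y - ( x - z ) ) >= 18
stmt 1: y := z - x  -- replace 1 occurrence(s) of y with (z - x)
  => ( ( z - x ) - ( x - z ) ) >= 18

Answer: ( ( z - x ) - ( x - z ) ) >= 18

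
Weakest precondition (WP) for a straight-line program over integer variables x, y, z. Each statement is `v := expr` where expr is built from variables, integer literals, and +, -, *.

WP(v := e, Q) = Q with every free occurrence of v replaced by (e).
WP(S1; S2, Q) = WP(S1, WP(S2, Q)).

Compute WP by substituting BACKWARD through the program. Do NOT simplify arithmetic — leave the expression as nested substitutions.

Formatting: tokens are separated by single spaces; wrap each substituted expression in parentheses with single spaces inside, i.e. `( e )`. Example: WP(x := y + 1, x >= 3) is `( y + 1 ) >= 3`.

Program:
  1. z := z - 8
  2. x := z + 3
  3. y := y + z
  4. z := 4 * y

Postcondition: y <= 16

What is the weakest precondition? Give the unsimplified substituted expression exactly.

Answer: ( y + ( z - 8 ) ) <= 16

Derivation:
post: y <= 16
stmt 4: z := 4 * y  -- replace 0 occurrence(s) of z with (4 * y)
  => y <= 16
stmt 3: y := y + z  -- replace 1 occurrence(s) of y with (y + z)
  => ( y + z ) <= 16
stmt 2: x := z + 3  -- replace 0 occurrence(s) of x with (z + 3)
  => ( y + z ) <= 16
stmt 1: z := z - 8  -- replace 1 occurrence(s) of z with (z - 8)
  => ( y + ( z - 8 ) ) <= 16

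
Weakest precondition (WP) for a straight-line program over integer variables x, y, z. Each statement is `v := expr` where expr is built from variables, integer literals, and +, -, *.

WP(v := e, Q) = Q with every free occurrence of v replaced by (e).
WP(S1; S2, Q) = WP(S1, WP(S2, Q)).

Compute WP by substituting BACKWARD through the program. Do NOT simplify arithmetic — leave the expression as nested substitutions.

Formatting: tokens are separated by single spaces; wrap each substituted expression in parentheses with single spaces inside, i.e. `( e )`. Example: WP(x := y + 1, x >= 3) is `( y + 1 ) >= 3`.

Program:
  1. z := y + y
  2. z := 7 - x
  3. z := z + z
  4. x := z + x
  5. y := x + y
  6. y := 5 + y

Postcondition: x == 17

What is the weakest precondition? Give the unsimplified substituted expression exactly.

Answer: ( ( ( 7 - x ) + ( 7 - x ) ) + x ) == 17

Derivation:
post: x == 17
stmt 6: y := 5 + y  -- replace 0 occurrence(s) of y with (5 + y)
  => x == 17
stmt 5: y := x + y  -- replace 0 occurrence(s) of y with (x + y)
  => x == 17
stmt 4: x := z + x  -- replace 1 occurrence(s) of x with (z + x)
  => ( z + x ) == 17
stmt 3: z := z + z  -- replace 1 occurrence(s) of z with (z + z)
  => ( ( z + z ) + x ) == 17
stmt 2: z := 7 - x  -- replace 2 occurrence(s) of z with (7 - x)
  => ( ( ( 7 - x ) + ( 7 - x ) ) + x ) == 17
stmt 1: z := y + y  -- replace 0 occurrence(s) of z with (y + y)
  => ( ( ( 7 - x ) + ( 7 - x ) ) + x ) == 17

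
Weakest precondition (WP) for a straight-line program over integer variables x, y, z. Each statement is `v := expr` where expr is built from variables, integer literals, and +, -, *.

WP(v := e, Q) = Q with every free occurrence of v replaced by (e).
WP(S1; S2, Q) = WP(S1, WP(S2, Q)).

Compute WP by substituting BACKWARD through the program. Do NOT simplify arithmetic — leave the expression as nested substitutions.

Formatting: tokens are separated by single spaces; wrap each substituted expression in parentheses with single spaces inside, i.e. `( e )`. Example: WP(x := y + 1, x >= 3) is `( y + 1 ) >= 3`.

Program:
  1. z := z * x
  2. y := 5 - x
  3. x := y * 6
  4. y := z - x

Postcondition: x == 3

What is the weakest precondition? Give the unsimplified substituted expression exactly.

post: x == 3
stmt 4: y := z - x  -- replace 0 occurrence(s) of y with (z - x)
  => x == 3
stmt 3: x := y * 6  -- replace 1 occurrence(s) of x with (y * 6)
  => ( y * 6 ) == 3
stmt 2: y := 5 - x  -- replace 1 occurrence(s) of y with (5 - x)
  => ( ( 5 - x ) * 6 ) == 3
stmt 1: z := z * x  -- replace 0 occurrence(s) of z with (z * x)
  => ( ( 5 - x ) * 6 ) == 3

Answer: ( ( 5 - x ) * 6 ) == 3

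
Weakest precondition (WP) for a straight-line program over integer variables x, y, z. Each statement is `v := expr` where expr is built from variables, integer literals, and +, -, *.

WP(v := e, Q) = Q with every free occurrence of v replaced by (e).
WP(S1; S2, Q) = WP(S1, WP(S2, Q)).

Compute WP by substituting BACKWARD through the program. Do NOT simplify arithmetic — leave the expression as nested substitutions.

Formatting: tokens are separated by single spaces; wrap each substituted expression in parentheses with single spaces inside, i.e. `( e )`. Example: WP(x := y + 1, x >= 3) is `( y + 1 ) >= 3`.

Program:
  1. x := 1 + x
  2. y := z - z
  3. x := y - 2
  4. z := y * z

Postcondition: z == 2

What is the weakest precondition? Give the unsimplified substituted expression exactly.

Answer: ( ( z - z ) * z ) == 2

Derivation:
post: z == 2
stmt 4: z := y * z  -- replace 1 occurrence(s) of z with (y * z)
  => ( y * z ) == 2
stmt 3: x := y - 2  -- replace 0 occurrence(s) of x with (y - 2)
  => ( y * z ) == 2
stmt 2: y := z - z  -- replace 1 occurrence(s) of y with (z - z)
  => ( ( z - z ) * z ) == 2
stmt 1: x := 1 + x  -- replace 0 occurrence(s) of x with (1 + x)
  => ( ( z - z ) * z ) == 2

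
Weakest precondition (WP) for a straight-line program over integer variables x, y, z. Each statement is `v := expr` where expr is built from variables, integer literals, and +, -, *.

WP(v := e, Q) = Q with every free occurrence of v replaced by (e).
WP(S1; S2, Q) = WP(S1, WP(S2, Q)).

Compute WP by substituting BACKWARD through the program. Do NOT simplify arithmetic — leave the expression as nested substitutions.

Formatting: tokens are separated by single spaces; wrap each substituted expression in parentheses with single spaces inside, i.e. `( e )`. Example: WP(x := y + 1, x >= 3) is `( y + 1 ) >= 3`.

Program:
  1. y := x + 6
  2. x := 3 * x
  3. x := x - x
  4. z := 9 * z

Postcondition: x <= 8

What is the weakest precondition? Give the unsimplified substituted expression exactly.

Answer: ( ( 3 * x ) - ( 3 * x ) ) <= 8

Derivation:
post: x <= 8
stmt 4: z := 9 * z  -- replace 0 occurrence(s) of z with (9 * z)
  => x <= 8
stmt 3: x := x - x  -- replace 1 occurrence(s) of x with (x - x)
  => ( x - x ) <= 8
stmt 2: x := 3 * x  -- replace 2 occurrence(s) of x with (3 * x)
  => ( ( 3 * x ) - ( 3 * x ) ) <= 8
stmt 1: y := x + 6  -- replace 0 occurrence(s) of y with (x + 6)
  => ( ( 3 * x ) - ( 3 * x ) ) <= 8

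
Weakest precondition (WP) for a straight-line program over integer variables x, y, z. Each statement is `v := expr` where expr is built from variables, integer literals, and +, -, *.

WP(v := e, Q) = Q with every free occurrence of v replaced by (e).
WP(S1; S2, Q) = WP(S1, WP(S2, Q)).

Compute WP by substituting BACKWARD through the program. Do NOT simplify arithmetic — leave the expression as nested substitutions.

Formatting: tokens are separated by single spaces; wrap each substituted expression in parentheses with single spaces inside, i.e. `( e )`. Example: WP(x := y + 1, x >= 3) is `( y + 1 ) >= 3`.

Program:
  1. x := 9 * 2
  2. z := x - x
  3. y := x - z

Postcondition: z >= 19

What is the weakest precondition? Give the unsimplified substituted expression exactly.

post: z >= 19
stmt 3: y := x - z  -- replace 0 occurrence(s) of y with (x - z)
  => z >= 19
stmt 2: z := x - x  -- replace 1 occurrence(s) of z with (x - x)
  => ( x - x ) >= 19
stmt 1: x := 9 * 2  -- replace 2 occurrence(s) of x with (9 * 2)
  => ( ( 9 * 2 ) - ( 9 * 2 ) ) >= 19

Answer: ( ( 9 * 2 ) - ( 9 * 2 ) ) >= 19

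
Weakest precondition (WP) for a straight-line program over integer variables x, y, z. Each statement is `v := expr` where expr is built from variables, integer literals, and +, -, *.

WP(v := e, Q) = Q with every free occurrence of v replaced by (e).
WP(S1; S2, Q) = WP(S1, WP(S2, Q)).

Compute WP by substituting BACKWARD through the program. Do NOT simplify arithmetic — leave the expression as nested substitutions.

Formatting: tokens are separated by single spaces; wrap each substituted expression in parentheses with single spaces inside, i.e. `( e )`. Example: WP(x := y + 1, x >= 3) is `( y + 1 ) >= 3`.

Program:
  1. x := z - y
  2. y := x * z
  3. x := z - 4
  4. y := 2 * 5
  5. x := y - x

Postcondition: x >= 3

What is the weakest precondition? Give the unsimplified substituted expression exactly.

post: x >= 3
stmt 5: x := y - x  -- replace 1 occurrence(s) of x with (y - x)
  => ( y - x ) >= 3
stmt 4: y := 2 * 5  -- replace 1 occurrence(s) of y with (2 * 5)
  => ( ( 2 * 5 ) - x ) >= 3
stmt 3: x := z - 4  -- replace 1 occurrence(s) of x with (z - 4)
  => ( ( 2 * 5 ) - ( z - 4 ) ) >= 3
stmt 2: y := x * z  -- replace 0 occurrence(s) of y with (x * z)
  => ( ( 2 * 5 ) - ( z - 4 ) ) >= 3
stmt 1: x := z - y  -- replace 0 occurrence(s) of x with (z - y)
  => ( ( 2 * 5 ) - ( z - 4 ) ) >= 3

Answer: ( ( 2 * 5 ) - ( z - 4 ) ) >= 3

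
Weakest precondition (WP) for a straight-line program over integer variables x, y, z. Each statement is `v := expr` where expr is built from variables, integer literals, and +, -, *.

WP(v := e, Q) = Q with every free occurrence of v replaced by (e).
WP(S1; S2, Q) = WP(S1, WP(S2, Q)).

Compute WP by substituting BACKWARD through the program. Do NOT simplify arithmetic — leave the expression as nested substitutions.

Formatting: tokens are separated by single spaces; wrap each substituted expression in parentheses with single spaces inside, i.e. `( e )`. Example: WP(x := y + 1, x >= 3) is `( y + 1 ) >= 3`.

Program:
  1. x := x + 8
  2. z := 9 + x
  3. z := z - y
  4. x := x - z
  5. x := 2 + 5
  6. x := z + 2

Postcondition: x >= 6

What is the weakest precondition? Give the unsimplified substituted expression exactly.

Answer: ( ( ( 9 + ( x + 8 ) ) - y ) + 2 ) >= 6

Derivation:
post: x >= 6
stmt 6: x := z + 2  -- replace 1 occurrence(s) of x with (z + 2)
  => ( z + 2 ) >= 6
stmt 5: x := 2 + 5  -- replace 0 occurrence(s) of x with (2 + 5)
  => ( z + 2 ) >= 6
stmt 4: x := x - z  -- replace 0 occurrence(s) of x with (x - z)
  => ( z + 2 ) >= 6
stmt 3: z := z - y  -- replace 1 occurrence(s) of z with (z - y)
  => ( ( z - y ) + 2 ) >= 6
stmt 2: z := 9 + x  -- replace 1 occurrence(s) of z with (9 + x)
  => ( ( ( 9 + x ) - y ) + 2 ) >= 6
stmt 1: x := x + 8  -- replace 1 occurrence(s) of x with (x + 8)
  => ( ( ( 9 + ( x + 8 ) ) - y ) + 2 ) >= 6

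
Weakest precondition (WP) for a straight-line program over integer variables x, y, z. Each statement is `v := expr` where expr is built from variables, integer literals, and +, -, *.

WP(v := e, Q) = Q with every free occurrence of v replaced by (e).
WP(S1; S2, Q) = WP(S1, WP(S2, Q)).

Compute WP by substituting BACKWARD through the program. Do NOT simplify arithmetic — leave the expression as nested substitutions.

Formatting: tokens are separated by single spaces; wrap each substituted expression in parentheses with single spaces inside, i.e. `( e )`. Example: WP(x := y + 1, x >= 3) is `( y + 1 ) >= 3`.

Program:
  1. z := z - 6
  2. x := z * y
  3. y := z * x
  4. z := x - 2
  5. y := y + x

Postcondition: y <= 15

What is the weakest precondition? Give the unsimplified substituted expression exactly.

Answer: ( ( ( z - 6 ) * ( ( z - 6 ) * y ) ) + ( ( z - 6 ) * y ) ) <= 15

Derivation:
post: y <= 15
stmt 5: y := y + x  -- replace 1 occurrence(s) of y with (y + x)
  => ( y + x ) <= 15
stmt 4: z := x - 2  -- replace 0 occurrence(s) of z with (x - 2)
  => ( y + x ) <= 15
stmt 3: y := z * x  -- replace 1 occurrence(s) of y with (z * x)
  => ( ( z * x ) + x ) <= 15
stmt 2: x := z * y  -- replace 2 occurrence(s) of x with (z * y)
  => ( ( z * ( z * y ) ) + ( z * y ) ) <= 15
stmt 1: z := z - 6  -- replace 3 occurrence(s) of z with (z - 6)
  => ( ( ( z - 6 ) * ( ( z - 6 ) * y ) ) + ( ( z - 6 ) * y ) ) <= 15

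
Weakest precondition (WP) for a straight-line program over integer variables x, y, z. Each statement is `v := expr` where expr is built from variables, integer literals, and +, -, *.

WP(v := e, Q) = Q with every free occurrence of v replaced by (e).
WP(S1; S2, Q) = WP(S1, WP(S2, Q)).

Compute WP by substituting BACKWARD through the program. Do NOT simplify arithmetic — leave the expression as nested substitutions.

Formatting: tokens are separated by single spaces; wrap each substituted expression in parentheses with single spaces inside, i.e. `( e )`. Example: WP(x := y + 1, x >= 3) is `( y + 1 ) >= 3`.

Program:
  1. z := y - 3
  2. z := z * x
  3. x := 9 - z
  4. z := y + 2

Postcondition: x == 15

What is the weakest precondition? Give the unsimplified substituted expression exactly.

Answer: ( 9 - ( ( y - 3 ) * x ) ) == 15

Derivation:
post: x == 15
stmt 4: z := y + 2  -- replace 0 occurrence(s) of z with (y + 2)
  => x == 15
stmt 3: x := 9 - z  -- replace 1 occurrence(s) of x with (9 - z)
  => ( 9 - z ) == 15
stmt 2: z := z * x  -- replace 1 occurrence(s) of z with (z * x)
  => ( 9 - ( z * x ) ) == 15
stmt 1: z := y - 3  -- replace 1 occurrence(s) of z with (y - 3)
  => ( 9 - ( ( y - 3 ) * x ) ) == 15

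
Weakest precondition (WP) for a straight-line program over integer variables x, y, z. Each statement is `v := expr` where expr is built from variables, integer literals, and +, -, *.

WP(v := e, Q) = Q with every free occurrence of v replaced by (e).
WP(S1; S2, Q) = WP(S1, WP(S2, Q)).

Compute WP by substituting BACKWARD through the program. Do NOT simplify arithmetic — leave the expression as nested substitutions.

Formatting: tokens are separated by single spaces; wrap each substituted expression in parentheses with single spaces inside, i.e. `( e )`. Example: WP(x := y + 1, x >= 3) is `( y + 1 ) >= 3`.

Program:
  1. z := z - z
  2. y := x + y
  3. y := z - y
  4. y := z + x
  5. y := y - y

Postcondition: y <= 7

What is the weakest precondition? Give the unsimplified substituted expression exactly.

Answer: ( ( ( z - z ) + x ) - ( ( z - z ) + x ) ) <= 7

Derivation:
post: y <= 7
stmt 5: y := y - y  -- replace 1 occurrence(s) of y with (y - y)
  => ( y - y ) <= 7
stmt 4: y := z + x  -- replace 2 occurrence(s) of y with (z + x)
  => ( ( z + x ) - ( z + x ) ) <= 7
stmt 3: y := z - y  -- replace 0 occurrence(s) of y with (z - y)
  => ( ( z + x ) - ( z + x ) ) <= 7
stmt 2: y := x + y  -- replace 0 occurrence(s) of y with (x + y)
  => ( ( z + x ) - ( z + x ) ) <= 7
stmt 1: z := z - z  -- replace 2 occurrence(s) of z with (z - z)
  => ( ( ( z - z ) + x ) - ( ( z - z ) + x ) ) <= 7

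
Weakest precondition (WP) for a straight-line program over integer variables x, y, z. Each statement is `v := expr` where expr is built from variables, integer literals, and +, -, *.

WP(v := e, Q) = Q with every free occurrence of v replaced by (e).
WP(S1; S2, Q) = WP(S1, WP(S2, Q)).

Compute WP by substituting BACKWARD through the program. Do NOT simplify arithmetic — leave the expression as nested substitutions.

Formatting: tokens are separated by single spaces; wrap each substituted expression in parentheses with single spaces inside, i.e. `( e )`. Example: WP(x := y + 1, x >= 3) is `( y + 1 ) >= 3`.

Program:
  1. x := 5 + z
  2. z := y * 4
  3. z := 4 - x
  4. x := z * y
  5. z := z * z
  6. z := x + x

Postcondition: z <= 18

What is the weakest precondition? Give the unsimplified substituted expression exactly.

Answer: ( ( ( 4 - ( 5 + z ) ) * y ) + ( ( 4 - ( 5 + z ) ) * y ) ) <= 18

Derivation:
post: z <= 18
stmt 6: z := x + x  -- replace 1 occurrence(s) of z with (x + x)
  => ( x + x ) <= 18
stmt 5: z := z * z  -- replace 0 occurrence(s) of z with (z * z)
  => ( x + x ) <= 18
stmt 4: x := z * y  -- replace 2 occurrence(s) of x with (z * y)
  => ( ( z * y ) + ( z * y ) ) <= 18
stmt 3: z := 4 - x  -- replace 2 occurrence(s) of z with (4 - x)
  => ( ( ( 4 - x ) * y ) + ( ( 4 - x ) * y ) ) <= 18
stmt 2: z := y * 4  -- replace 0 occurrence(s) of z with (y * 4)
  => ( ( ( 4 - x ) * y ) + ( ( 4 - x ) * y ) ) <= 18
stmt 1: x := 5 + z  -- replace 2 occurrence(s) of x with (5 + z)
  => ( ( ( 4 - ( 5 + z ) ) * y ) + ( ( 4 - ( 5 + z ) ) * y ) ) <= 18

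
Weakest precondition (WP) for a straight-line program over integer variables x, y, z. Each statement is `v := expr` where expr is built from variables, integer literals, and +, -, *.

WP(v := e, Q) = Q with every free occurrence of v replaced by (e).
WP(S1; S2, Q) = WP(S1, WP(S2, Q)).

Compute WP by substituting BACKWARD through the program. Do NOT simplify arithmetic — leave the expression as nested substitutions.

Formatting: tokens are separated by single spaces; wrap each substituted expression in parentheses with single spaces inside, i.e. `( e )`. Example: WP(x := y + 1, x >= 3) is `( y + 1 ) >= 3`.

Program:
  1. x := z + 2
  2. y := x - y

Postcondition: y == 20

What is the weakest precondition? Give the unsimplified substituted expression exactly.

Answer: ( ( z + 2 ) - y ) == 20

Derivation:
post: y == 20
stmt 2: y := x - y  -- replace 1 occurrence(s) of y with (x - y)
  => ( x - y ) == 20
stmt 1: x := z + 2  -- replace 1 occurrence(s) of x with (z + 2)
  => ( ( z + 2 ) - y ) == 20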